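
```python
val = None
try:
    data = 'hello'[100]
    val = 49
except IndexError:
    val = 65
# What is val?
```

Step-by-step execution trace:
1. `data = 'hello'[100]` raises IndexError.
2. `val = 49` is not reached.
3. `except IndexError` matches → val = 65.
Result: 65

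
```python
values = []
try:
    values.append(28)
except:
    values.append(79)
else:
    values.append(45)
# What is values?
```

Step-by-step execution trace:
1. try: `values.append(28)` → values = [28]. No exception raised.
2. `except` is skipped.
3. `else` runs (try completed without exception): `values.append(45)` → values = [28, 45].
Result: [28, 45]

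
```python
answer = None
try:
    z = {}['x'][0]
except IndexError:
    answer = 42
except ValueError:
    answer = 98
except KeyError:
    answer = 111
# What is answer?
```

Step-by-step execution trace:
1. `z = {}['x'][0]` raises KeyError.
2. `except IndexError` does not match KeyError; skipped.
3. `except ValueError` does not match KeyError; skipped.
4. `except KeyError` matches → answer = 111.
Result: 111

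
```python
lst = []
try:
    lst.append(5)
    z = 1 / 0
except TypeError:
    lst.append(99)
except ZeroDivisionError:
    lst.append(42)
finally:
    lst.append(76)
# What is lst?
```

Step-by-step execution trace:
1. try: `lst.append(5)` → lst = [5].
2. `z = 1 / 0` raises ZeroDivisionError.
3. `except TypeError` does not match ZeroDivisionError; skipped.
4. `except ZeroDivisionError` matches → `lst.append(42)` → lst = [5, 42].
5. finally always runs: `lst.append(76)` → lst = [5, 42, 76].
Result: [5, 42, 76]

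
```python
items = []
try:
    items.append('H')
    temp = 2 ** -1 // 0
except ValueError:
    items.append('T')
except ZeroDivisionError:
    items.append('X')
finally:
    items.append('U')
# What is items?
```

Step-by-step execution trace:
1. try: `items.append('H')` → items = ['H'].
2. `temp = 2 ** -1 // 0` raises ZeroDivisionError.
3. `except ValueError` does not match ZeroDivisionError; skipped.
4. `except ZeroDivisionError` matches → `items.append('X')` → items = ['H', 'X'].
5. finally always runs: `items.append('U')` → items = ['H', 'X', 'U'].
Result: ['H', 'X', 'U']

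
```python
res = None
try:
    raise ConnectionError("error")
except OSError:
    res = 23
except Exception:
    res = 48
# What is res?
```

Step-by-step execution trace:
1. `raise ConnectionError(...)` raises ConnectionError.
2. `except OSError` matches (ConnectionError is a subclass of OSError) → res = 23.
3. `except Exception` is not reached.
Result: 23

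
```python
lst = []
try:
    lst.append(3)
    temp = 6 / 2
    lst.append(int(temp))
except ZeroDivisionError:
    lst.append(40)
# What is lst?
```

Step-by-step execution trace:
1. try: `lst.append(3)` → lst = [3].
2. `temp = 6 / 2` → temp = 3.0. No exception raised.
3. `lst.append(int(temp))` → lst = [3, 3].
4. `except ZeroDivisionError` is skipped (no exception was raised).
Result: [3, 3]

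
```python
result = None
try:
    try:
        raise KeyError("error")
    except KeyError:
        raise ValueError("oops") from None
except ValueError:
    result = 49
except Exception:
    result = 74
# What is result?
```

Step-by-step execution trace:
1. Inner try raises KeyError; inner `except KeyError` catches it.
2. `raise ValueError(...) from None` raises ValueError (from None suppresses __context__, but the active exception is still ValueError).
3. Outer `except ValueError` matches → result = 49.
4. `except Exception` is not reached.
Result: 49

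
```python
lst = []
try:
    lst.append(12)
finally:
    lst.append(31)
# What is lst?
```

Step-by-step execution trace:
1. try: `lst.append(12)` → lst = [12].
2. The try body completes without raising.
3. finally always runs: `lst.append(31)` → lst = [12, 31].
Result: [12, 31]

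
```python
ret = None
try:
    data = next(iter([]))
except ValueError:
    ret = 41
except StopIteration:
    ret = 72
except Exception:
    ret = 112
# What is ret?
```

Step-by-step execution trace:
1. `data = next(iter([]))` raises StopIteration.
2. `except ValueError` does not match StopIteration; skipped.
3. `except StopIteration` matches → ret = 72.
4. Remaining except clauses are skipped.
Result: 72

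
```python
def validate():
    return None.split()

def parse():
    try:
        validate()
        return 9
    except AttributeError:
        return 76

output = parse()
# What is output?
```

Step-by-step execution trace:
1. `parse()` calls `validate()`.
2. `validate()` evaluates `None.split()`, which raises AttributeError; it propagates to the caller.
3. `return 9` is not reached.
4. `except AttributeError` in parse matches → returns 76.
5. output = 76.
Result: 76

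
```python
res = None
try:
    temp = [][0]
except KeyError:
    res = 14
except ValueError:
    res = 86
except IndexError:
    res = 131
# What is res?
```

Step-by-step execution trace:
1. `temp = [][0]` raises IndexError.
2. `except KeyError` does not match IndexError; skipped.
3. `except ValueError` does not match IndexError; skipped.
4. `except IndexError` matches → res = 131.
Result: 131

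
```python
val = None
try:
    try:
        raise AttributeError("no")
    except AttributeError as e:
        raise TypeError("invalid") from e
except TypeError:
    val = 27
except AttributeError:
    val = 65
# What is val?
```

Step-by-step execution trace:
1. Inner try raises AttributeError; inner `except AttributeError as e` catches it.
2. `raise TypeError(...) from e` raises TypeError (AttributeError is attached as __cause__, but only TypeError is active).
3. Outer `except TypeError` matches → val = 27.
4. `except AttributeError` is not reached.
Result: 27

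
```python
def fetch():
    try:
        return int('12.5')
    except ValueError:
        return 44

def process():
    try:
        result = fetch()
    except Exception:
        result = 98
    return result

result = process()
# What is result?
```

Step-by-step execution trace:
1. `process()` calls `fetch()`.
2. In fetch: `int('12.5')` raises ValueError; `except ValueError` catches it → returns 44.
3. In process: `result = fetch()` → result = 44. No exception reaches process.
4. `except Exception` is skipped; process returns 44.
5. result = 44.
Result: 44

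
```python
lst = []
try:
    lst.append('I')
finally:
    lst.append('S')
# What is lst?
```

Step-by-step execution trace:
1. try: `lst.append('I')` → lst = ['I'].
2. The try body completes without raising.
3. finally always runs: `lst.append('S')` → lst = ['I', 'S'].
Result: ['I', 'S']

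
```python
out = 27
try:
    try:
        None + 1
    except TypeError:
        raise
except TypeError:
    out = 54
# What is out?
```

Step-by-step execution trace:
1. Inner try: `None + 1` raises TypeError.
2. Inner `except TypeError` matches; bare `raise` re-raises the same TypeError.
3. Outer `except TypeError` matches → out = 54.
Result: 54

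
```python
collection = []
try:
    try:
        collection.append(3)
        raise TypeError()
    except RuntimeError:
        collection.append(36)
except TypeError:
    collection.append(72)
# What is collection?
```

Step-by-step execution trace:
1. Inner try: `collection.append(3)` → collection = [3].
2. `raise TypeError()` raises TypeError.
3. Inner `except RuntimeError` does not match TypeError; exception propagates to outer try.
4. Outer `except TypeError` matches → `collection.append(72)` → collection = [3, 72].
Result: [3, 72]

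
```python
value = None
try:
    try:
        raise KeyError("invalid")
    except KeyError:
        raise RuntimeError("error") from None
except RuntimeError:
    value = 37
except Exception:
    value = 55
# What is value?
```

Step-by-step execution trace:
1. Inner try raises KeyError; inner `except KeyError` catches it.
2. `raise RuntimeError(...) from None` raises RuntimeError (from None suppresses __context__, but the active exception is still RuntimeError).
3. Outer `except RuntimeError` matches → value = 37.
4. `except Exception` is not reached.
Result: 37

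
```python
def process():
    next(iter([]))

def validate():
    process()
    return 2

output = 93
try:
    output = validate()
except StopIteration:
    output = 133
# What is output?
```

Step-by-step execution trace:
1. output starts at 93.
2. try: `validate()` calls `process()`.
3. `process()` evaluates `next(iter([]))`, which raises StopIteration; it propagates through validate (uncaught).
4. `return 2` in validate is not reached; the assignment to output does not complete.
5. `except StopIteration` matches → output = 133.
Result: 133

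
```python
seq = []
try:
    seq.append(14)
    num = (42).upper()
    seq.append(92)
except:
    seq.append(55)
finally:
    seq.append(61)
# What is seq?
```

Step-by-step execution trace:
1. try: `seq.append(14)` → seq = [14].
2. `num = (42).upper()` raises AttributeError; `seq.append(92)` is not reached.
3. bare `except` matches → `seq.append(55)` → seq = [14, 55].
4. finally always runs: `seq.append(61)` → seq = [14, 55, 61].
Result: [14, 55, 61]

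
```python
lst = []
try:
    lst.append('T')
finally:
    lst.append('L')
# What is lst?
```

Step-by-step execution trace:
1. try: `lst.append('T')` → lst = ['T'].
2. The try body completes without raising.
3. finally always runs: `lst.append('L')` → lst = ['T', 'L'].
Result: ['T', 'L']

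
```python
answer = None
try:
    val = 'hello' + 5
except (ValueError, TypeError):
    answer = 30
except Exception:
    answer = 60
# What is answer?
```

Step-by-step execution trace:
1. `val = 'hello' + 5` raises TypeError.
2. `except (ValueError, TypeError)` matches (TypeError is in the tuple) → answer = 30.
3. `except Exception` is not reached.
Result: 30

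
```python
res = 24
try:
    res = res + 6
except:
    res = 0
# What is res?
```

Step-by-step execution trace:
1. res starts at 24.
2. try: `res = res + 6` → res = 30. No exception raised.
3. `except` is skipped.
Result: 30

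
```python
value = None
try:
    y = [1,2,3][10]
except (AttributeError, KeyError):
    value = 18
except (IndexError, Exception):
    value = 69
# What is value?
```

Step-by-step execution trace:
1. `y = [1,2,3][10]` raises IndexError.
2. `except (AttributeError, KeyError)` does not match IndexError; skipped.
3. `except (IndexError, Exception)` matches (IndexError is in the tuple) → value = 69.
Result: 69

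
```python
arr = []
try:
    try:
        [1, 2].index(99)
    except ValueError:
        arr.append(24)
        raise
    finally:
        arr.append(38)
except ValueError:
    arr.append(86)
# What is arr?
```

Step-by-step execution trace:
1. Inner try: `[1, 2].index(99)` raises ValueError.
2. Inner `except ValueError` matches → `arr.append(24)` → arr = [24].
3. bare `raise` re-raises ValueError.
4. Inner `finally` runs during unwinding: `arr.append(38)` → arr = [24, 38].
5. Outer `except ValueError` matches → `arr.append(86)` → arr = [24, 38, 86].
Result: [24, 38, 86]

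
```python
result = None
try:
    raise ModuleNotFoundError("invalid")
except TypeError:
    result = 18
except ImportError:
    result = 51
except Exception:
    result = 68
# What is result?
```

Step-by-step execution trace:
1. `raise ModuleNotFoundError(...)` raises ModuleNotFoundError.
2. `except TypeError` does not match (ModuleNotFoundError is not a subclass of TypeError); skipped.
3. `except ImportError` matches (ModuleNotFoundError is a subclass of ImportError) → result = 51.
4. `except Exception` is not reached.
Result: 51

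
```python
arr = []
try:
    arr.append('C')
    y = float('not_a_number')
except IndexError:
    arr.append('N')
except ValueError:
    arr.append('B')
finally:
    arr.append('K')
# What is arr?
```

Step-by-step execution trace:
1. try: `arr.append('C')` → arr = ['C'].
2. `y = float('not_a_number')` raises ValueError.
3. `except IndexError` does not match ValueError; skipped.
4. `except ValueError` matches → `arr.append('B')` → arr = ['C', 'B'].
5. finally always runs: `arr.append('K')` → arr = ['C', 'B', 'K'].
Result: ['C', 'B', 'K']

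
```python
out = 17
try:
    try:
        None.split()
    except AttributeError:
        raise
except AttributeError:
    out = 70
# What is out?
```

Step-by-step execution trace:
1. Inner try: `None.split()` raises AttributeError.
2. Inner `except AttributeError` matches; bare `raise` re-raises the same AttributeError.
3. Outer `except AttributeError` matches → out = 70.
Result: 70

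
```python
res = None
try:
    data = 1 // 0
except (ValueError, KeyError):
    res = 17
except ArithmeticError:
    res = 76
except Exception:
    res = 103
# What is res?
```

Step-by-step execution trace:
1. `data = 1 // 0` raises ZeroDivisionError.
2. `except (ValueError, KeyError)` does not match ZeroDivisionError; skipped.
3. `except ArithmeticError` matches (ZeroDivisionError is a subclass of ArithmeticError) → res = 76.
4. `except Exception` is not reached.
Result: 76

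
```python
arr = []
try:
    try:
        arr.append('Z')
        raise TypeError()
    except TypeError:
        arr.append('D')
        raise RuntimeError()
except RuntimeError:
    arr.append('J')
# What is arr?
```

Step-by-step execution trace:
1. Inner try: `arr.append('Z')` → arr = ['Z'].
2. `raise TypeError()` raises TypeError.
3. Inner `except TypeError` matches → `arr.append('D')` → arr = ['Z', 'D'].
4. `raise RuntimeError()` raises RuntimeError; propagates to outer try.
5. Outer `except RuntimeError` matches → `arr.append('J')` → arr = ['Z', 'D', 'J'].
Result: ['Z', 'D', 'J']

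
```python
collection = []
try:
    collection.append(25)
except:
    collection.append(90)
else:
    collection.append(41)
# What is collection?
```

Step-by-step execution trace:
1. try: `collection.append(25)` → collection = [25]. No exception raised.
2. `except` is skipped.
3. `else` runs (try completed without exception): `collection.append(41)` → collection = [25, 41].
Result: [25, 41]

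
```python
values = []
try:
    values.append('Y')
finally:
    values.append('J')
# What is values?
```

Step-by-step execution trace:
1. try: `values.append('Y')` → values = ['Y'].
2. The try body completes without raising.
3. finally always runs: `values.append('J')` → values = ['Y', 'J'].
Result: ['Y', 'J']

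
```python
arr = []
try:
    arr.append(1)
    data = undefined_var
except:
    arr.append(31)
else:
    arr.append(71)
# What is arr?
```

Step-by-step execution trace:
1. try: `arr.append(1)` → arr = [1].
2. `data = undefined_var` raises NameError.
3. bare `except` matches → `arr.append(31)` → arr = [1, 31].
4. `else` is skipped (an exception was raised).
Result: [1, 31]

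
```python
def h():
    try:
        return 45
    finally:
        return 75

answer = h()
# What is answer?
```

Step-by-step execution trace:
1. `h()` enters try: `return 45` sets pending return value 45.
2. Before returning, `finally: return 75` runs and overrides the pending return.
3. h() returns 75 → answer = 75.
Result: 75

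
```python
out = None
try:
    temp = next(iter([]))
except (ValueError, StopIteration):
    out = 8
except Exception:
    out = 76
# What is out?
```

Step-by-step execution trace:
1. `temp = next(iter([]))` raises StopIteration.
2. `except (ValueError, StopIteration)` matches (StopIteration is in the tuple) → out = 8.
3. `except Exception` is not reached.
Result: 8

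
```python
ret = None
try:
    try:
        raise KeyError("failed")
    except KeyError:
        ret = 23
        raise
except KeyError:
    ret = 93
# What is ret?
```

Step-by-step execution trace:
1. Inner try: `raise KeyError("failed")` raises KeyError.
2. Inner `except KeyError` matches → ret = 23.
3. bare `raise` re-raises the same KeyError.
4. Outer `except KeyError` matches → ret = 93.
Result: 93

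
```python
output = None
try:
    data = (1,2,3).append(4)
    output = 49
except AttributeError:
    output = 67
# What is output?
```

Step-by-step execution trace:
1. `data = (1,2,3).append(4)` raises AttributeError.
2. `output = 49` is not reached.
3. `except AttributeError` matches → output = 67.
Result: 67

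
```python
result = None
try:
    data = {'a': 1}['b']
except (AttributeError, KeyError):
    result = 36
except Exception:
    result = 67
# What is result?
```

Step-by-step execution trace:
1. `data = {'a': 1}['b']` raises KeyError.
2. `except (AttributeError, KeyError)` matches (KeyError is in the tuple) → result = 36.
3. `except Exception` is not reached.
Result: 36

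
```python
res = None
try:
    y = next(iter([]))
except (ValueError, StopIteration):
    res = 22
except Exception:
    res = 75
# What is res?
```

Step-by-step execution trace:
1. `y = next(iter([]))` raises StopIteration.
2. `except (ValueError, StopIteration)` matches (StopIteration is in the tuple) → res = 22.
3. `except Exception` is not reached.
Result: 22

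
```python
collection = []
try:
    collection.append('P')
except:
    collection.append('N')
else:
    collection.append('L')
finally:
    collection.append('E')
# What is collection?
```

Step-by-step execution trace:
1. try: `collection.append('P')` → collection = ['P']. No exception raised.
2. `except` is skipped.
3. `else` runs: `collection.append('L')` → collection = ['P', 'L'].
4. `finally` always runs: `collection.append('E')` → collection = ['P', 'L', 'E'].
Result: ['P', 'L', 'E']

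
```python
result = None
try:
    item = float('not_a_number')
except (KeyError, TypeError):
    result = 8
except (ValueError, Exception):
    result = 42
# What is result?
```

Step-by-step execution trace:
1. `item = float('not_a_number')` raises ValueError.
2. `except (KeyError, TypeError)` does not match ValueError; skipped.
3. `except (ValueError, Exception)` matches (ValueError is in the tuple) → result = 42.
Result: 42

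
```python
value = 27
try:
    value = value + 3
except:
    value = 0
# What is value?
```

Step-by-step execution trace:
1. value starts at 27.
2. try: `value = value + 3` → value = 30. No exception raised.
3. `except` is skipped.
Result: 30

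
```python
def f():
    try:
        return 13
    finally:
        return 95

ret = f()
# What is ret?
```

Step-by-step execution trace:
1. `f()` enters try: `return 13` sets pending return value 13.
2. Before returning, `finally: return 95` runs and overrides the pending return.
3. f() returns 95 → ret = 95.
Result: 95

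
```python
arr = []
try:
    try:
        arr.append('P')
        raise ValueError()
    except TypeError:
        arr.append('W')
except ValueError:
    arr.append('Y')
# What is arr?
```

Step-by-step execution trace:
1. Inner try: `arr.append('P')` → arr = ['P'].
2. `raise ValueError()` raises ValueError.
3. Inner `except TypeError` does not match ValueError; exception propagates to outer try.
4. Outer `except ValueError` matches → `arr.append('Y')` → arr = ['P', 'Y'].
Result: ['P', 'Y']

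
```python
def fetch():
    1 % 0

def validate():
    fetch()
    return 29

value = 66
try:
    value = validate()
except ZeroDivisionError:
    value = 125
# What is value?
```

Step-by-step execution trace:
1. value starts at 66.
2. try: `validate()` calls `fetch()`.
3. `fetch()` evaluates `1 % 0`, which raises ZeroDivisionError; it propagates through validate (uncaught).
4. `return 29` in validate is not reached; the assignment to value does not complete.
5. `except ZeroDivisionError` matches → value = 125.
Result: 125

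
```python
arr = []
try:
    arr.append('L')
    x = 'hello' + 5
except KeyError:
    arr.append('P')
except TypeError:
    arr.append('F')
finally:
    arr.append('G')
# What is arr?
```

Step-by-step execution trace:
1. try: `arr.append('L')` → arr = ['L'].
2. `x = 'hello' + 5` raises TypeError.
3. `except KeyError` does not match TypeError; skipped.
4. `except TypeError` matches → `arr.append('F')` → arr = ['L', 'F'].
5. finally always runs: `arr.append('G')` → arr = ['L', 'F', 'G'].
Result: ['L', 'F', 'G']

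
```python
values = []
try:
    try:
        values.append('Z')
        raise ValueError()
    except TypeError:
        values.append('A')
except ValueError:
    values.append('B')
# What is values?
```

Step-by-step execution trace:
1. Inner try: `values.append('Z')` → values = ['Z'].
2. `raise ValueError()` raises ValueError.
3. Inner `except TypeError` does not match ValueError; exception propagates to outer try.
4. Outer `except ValueError` matches → `values.append('B')` → values = ['Z', 'B'].
Result: ['Z', 'B']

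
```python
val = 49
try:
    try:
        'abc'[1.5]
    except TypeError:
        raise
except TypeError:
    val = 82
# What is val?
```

Step-by-step execution trace:
1. Inner try: `'abc'[1.5]` raises TypeError.
2. Inner `except TypeError` matches; bare `raise` re-raises the same TypeError.
3. Outer `except TypeError` matches → val = 82.
Result: 82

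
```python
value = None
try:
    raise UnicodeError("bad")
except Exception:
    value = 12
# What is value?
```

Step-by-step execution trace:
1. `raise UnicodeError(...)` raises UnicodeError.
2. `except Exception` matches (UnicodeError is a subclass of Exception) → value = 12.
Result: 12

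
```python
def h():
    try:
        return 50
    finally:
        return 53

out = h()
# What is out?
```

Step-by-step execution trace:
1. `h()` enters try: `return 50` sets pending return value 50.
2. Before returning, `finally: return 53` runs and overrides the pending return.
3. h() returns 53 → out = 53.
Result: 53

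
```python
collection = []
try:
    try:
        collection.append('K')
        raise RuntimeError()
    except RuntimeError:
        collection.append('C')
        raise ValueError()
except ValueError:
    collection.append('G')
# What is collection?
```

Step-by-step execution trace:
1. Inner try: `collection.append('K')` → collection = ['K'].
2. `raise RuntimeError()` raises RuntimeError.
3. Inner `except RuntimeError` matches → `collection.append('C')` → collection = ['K', 'C'].
4. `raise ValueError()` raises ValueError; propagates to outer try.
5. Outer `except ValueError` matches → `collection.append('G')` → collection = ['K', 'C', 'G'].
Result: ['K', 'C', 'G']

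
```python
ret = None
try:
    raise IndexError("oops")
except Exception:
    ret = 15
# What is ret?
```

Step-by-step execution trace:
1. `raise IndexError(...)` raises IndexError.
2. `except Exception` matches (IndexError is a subclass of Exception) → ret = 15.
Result: 15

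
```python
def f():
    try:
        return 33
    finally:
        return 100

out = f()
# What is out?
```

Step-by-step execution trace:
1. `f()` enters try: `return 33` sets pending return value 33.
2. Before returning, `finally: return 100` runs and overrides the pending return.
3. f() returns 100 → out = 100.
Result: 100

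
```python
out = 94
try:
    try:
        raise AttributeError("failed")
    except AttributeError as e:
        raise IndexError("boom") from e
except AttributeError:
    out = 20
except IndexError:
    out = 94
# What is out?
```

Step-by-step execution trace:
1. Inner try raises AttributeError; inner `except AttributeError as e` catches it.
2. `raise IndexError(...) from e` raises IndexError (AttributeError is attached as __cause__, but only IndexError is active).
3. Outer `except AttributeError` does not match IndexError; skipped.
4. Outer `except IndexError` matches → out = 94.
Result: 94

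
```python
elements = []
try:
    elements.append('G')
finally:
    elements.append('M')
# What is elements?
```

Step-by-step execution trace:
1. try: `elements.append('G')` → elements = ['G'].
2. The try body completes without raising.
3. finally always runs: `elements.append('M')` → elements = ['G', 'M'].
Result: ['G', 'M']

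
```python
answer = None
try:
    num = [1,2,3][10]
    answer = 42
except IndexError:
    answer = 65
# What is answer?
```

Step-by-step execution trace:
1. `num = [1,2,3][10]` raises IndexError.
2. `answer = 42` is not reached.
3. `except IndexError` matches → answer = 65.
Result: 65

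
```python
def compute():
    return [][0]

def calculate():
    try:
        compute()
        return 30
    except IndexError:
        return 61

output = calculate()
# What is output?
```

Step-by-step execution trace:
1. `calculate()` calls `compute()`.
2. `compute()` evaluates `[][0]`, which raises IndexError; it propagates to the caller.
3. `return 30` is not reached.
4. `except IndexError` in calculate matches → returns 61.
5. output = 61.
Result: 61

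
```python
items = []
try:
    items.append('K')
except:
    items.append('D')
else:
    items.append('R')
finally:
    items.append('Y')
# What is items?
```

Step-by-step execution trace:
1. try: `items.append('K')` → items = ['K']. No exception raised.
2. `except` is skipped.
3. `else` runs: `items.append('R')` → items = ['K', 'R'].
4. `finally` always runs: `items.append('Y')` → items = ['K', 'R', 'Y'].
Result: ['K', 'R', 'Y']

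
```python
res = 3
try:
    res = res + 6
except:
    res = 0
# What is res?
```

Step-by-step execution trace:
1. res starts at 3.
2. try: `res = res + 6` → res = 9. No exception raised.
3. `except` is skipped.
Result: 9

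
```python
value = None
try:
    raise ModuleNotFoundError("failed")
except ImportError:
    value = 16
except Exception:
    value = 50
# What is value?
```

Step-by-step execution trace:
1. `raise ModuleNotFoundError(...)` raises ModuleNotFoundError.
2. `except ImportError` matches (ModuleNotFoundError is a subclass of ImportError) → value = 16.
3. `except Exception` is not reached.
Result: 16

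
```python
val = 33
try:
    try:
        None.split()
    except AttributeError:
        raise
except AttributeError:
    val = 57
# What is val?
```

Step-by-step execution trace:
1. Inner try: `None.split()` raises AttributeError.
2. Inner `except AttributeError` matches; bare `raise` re-raises the same AttributeError.
3. Outer `except AttributeError` matches → val = 57.
Result: 57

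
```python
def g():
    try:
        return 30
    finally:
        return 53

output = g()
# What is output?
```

Step-by-step execution trace:
1. `g()` enters try: `return 30` sets pending return value 30.
2. Before returning, `finally: return 53` runs and overrides the pending return.
3. g() returns 53 → output = 53.
Result: 53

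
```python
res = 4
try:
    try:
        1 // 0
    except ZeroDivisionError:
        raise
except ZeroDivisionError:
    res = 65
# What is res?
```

Step-by-step execution trace:
1. Inner try: `1 // 0` raises ZeroDivisionError.
2. Inner `except ZeroDivisionError` matches; bare `raise` re-raises the same ZeroDivisionError.
3. Outer `except ZeroDivisionError` matches → res = 65.
Result: 65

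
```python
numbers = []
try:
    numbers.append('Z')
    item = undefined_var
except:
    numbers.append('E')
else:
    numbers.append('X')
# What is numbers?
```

Step-by-step execution trace:
1. try: `numbers.append('Z')` → numbers = ['Z'].
2. `item = undefined_var` raises NameError.
3. bare `except` matches → `numbers.append('E')` → numbers = ['Z', 'E'].
4. `else` is skipped (an exception was raised).
Result: ['Z', 'E']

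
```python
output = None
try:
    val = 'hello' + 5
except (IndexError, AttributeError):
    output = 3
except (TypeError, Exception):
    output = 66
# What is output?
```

Step-by-step execution trace:
1. `val = 'hello' + 5` raises TypeError.
2. `except (IndexError, AttributeError)` does not match TypeError; skipped.
3. `except (TypeError, Exception)` matches (TypeError is in the tuple) → output = 66.
Result: 66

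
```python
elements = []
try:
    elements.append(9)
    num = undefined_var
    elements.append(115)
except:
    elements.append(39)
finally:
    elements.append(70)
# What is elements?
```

Step-by-step execution trace:
1. try: `elements.append(9)` → elements = [9].
2. `num = undefined_var` raises NameError; `elements.append(115)` is not reached.
3. bare `except` matches → `elements.append(39)` → elements = [9, 39].
4. finally always runs: `elements.append(70)` → elements = [9, 39, 70].
Result: [9, 39, 70]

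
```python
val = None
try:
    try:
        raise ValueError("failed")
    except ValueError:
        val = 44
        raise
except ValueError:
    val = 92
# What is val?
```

Step-by-step execution trace:
1. Inner try: `raise ValueError("failed")` raises ValueError.
2. Inner `except ValueError` matches → val = 44.
3. bare `raise` re-raises the same ValueError.
4. Outer `except ValueError` matches → val = 92.
Result: 92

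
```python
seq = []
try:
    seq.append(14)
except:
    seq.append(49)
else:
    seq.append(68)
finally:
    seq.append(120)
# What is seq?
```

Step-by-step execution trace:
1. try: `seq.append(14)` → seq = [14]. No exception raised.
2. `except` is skipped.
3. `else` runs: `seq.append(68)` → seq = [14, 68].
4. `finally` always runs: `seq.append(120)` → seq = [14, 68, 120].
Result: [14, 68, 120]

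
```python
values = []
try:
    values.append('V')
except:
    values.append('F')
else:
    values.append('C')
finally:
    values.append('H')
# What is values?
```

Step-by-step execution trace:
1. try: `values.append('V')` → values = ['V']. No exception raised.
2. `except` is skipped.
3. `else` runs: `values.append('C')` → values = ['V', 'C'].
4. `finally` always runs: `values.append('H')` → values = ['V', 'C', 'H'].
Result: ['V', 'C', 'H']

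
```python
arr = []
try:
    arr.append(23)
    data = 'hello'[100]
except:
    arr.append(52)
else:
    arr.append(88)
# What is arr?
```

Step-by-step execution trace:
1. try: `arr.append(23)` → arr = [23].
2. `data = 'hello'[100]` raises IndexError.
3. bare `except` matches → `arr.append(52)` → arr = [23, 52].
4. `else` is skipped (an exception was raised).
Result: [23, 52]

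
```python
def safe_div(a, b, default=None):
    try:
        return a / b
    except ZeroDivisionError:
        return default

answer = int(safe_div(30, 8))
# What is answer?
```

Step-by-step execution trace:
1. `safe_div(30, 8)` enters try: `return 30 / 8` → returns 3.75. No exception raised.
2. `except ZeroDivisionError` is skipped.
3. `int(3.75)` → 3 → answer = 3.
Result: 3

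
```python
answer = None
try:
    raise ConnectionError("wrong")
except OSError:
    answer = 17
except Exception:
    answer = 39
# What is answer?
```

Step-by-step execution trace:
1. `raise ConnectionError(...)` raises ConnectionError.
2. `except OSError` matches (ConnectionError is a subclass of OSError) → answer = 17.
3. `except Exception` is not reached.
Result: 17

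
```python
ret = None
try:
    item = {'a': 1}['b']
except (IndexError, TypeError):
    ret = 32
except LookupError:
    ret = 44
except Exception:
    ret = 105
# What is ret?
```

Step-by-step execution trace:
1. `item = {'a': 1}['b']` raises KeyError.
2. `except (IndexError, TypeError)` does not match KeyError; skipped.
3. `except LookupError` matches (KeyError is a subclass of LookupError) → ret = 44.
4. `except Exception` is not reached.
Result: 44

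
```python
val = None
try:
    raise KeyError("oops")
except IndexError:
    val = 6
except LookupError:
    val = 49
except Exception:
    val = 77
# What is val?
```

Step-by-step execution trace:
1. `raise KeyError(...)` raises KeyError.
2. `except IndexError` does not match (KeyError is not a subclass of IndexError); skipped.
3. `except LookupError` matches (KeyError is a subclass of LookupError) → val = 49.
4. `except Exception` is not reached.
Result: 49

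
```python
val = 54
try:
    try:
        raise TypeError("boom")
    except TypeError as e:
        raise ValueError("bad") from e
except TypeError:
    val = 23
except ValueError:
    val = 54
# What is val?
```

Step-by-step execution trace:
1. Inner try raises TypeError; inner `except TypeError as e` catches it.
2. `raise ValueError(...) from e` raises ValueError (TypeError is attached as __cause__, but only ValueError is active).
3. Outer `except TypeError` does not match ValueError; skipped.
4. Outer `except ValueError` matches → val = 54.
Result: 54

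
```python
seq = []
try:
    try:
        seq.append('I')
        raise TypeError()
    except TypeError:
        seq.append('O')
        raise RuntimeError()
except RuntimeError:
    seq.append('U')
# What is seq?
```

Step-by-step execution trace:
1. Inner try: `seq.append('I')` → seq = ['I'].
2. `raise TypeError()` raises TypeError.
3. Inner `except TypeError` matches → `seq.append('O')` → seq = ['I', 'O'].
4. `raise RuntimeError()` raises RuntimeError; propagates to outer try.
5. Outer `except RuntimeError` matches → `seq.append('U')` → seq = ['I', 'O', 'U'].
Result: ['I', 'O', 'U']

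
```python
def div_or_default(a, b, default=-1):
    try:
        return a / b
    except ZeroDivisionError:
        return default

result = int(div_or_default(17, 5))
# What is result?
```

Step-by-step execution trace:
1. `div_or_default(17, 5)` enters try: `return 17 / 5` → returns 3.4. No exception raised.
2. `except ZeroDivisionError` is skipped.
3. `int(3.4)` → 3 → result = 3.
Result: 3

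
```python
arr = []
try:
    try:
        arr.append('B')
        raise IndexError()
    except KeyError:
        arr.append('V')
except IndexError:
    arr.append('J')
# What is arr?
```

Step-by-step execution trace:
1. Inner try: `arr.append('B')` → arr = ['B'].
2. `raise IndexError()` raises IndexError.
3. Inner `except KeyError` does not match IndexError; exception propagates to outer try.
4. Outer `except IndexError` matches → `arr.append('J')` → arr = ['B', 'J'].
Result: ['B', 'J']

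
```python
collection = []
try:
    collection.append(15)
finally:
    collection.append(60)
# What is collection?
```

Step-by-step execution trace:
1. try: `collection.append(15)` → collection = [15].
2. The try body completes without raising.
3. finally always runs: `collection.append(60)` → collection = [15, 60].
Result: [15, 60]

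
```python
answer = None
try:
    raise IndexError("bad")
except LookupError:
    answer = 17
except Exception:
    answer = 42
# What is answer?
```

Step-by-step execution trace:
1. `raise IndexError(...)` raises IndexError.
2. `except LookupError` matches (IndexError is a subclass of LookupError) → answer = 17.
3. `except Exception` is not reached.
Result: 17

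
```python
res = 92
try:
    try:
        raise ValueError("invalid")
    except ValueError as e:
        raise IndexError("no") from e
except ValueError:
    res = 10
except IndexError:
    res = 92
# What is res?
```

Step-by-step execution trace:
1. Inner try raises ValueError; inner `except ValueError as e` catches it.
2. `raise IndexError(...) from e` raises IndexError (ValueError is attached as __cause__, but only IndexError is active).
3. Outer `except ValueError` does not match IndexError; skipped.
4. Outer `except IndexError` matches → res = 92.
Result: 92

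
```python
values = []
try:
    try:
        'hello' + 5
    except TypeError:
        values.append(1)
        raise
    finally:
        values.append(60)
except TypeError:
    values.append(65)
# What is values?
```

Step-by-step execution trace:
1. Inner try: `'hello' + 5` raises TypeError.
2. Inner `except TypeError` matches → `values.append(1)` → values = [1].
3. bare `raise` re-raises TypeError.
4. Inner `finally` runs during unwinding: `values.append(60)` → values = [1, 60].
5. Outer `except TypeError` matches → `values.append(65)` → values = [1, 60, 65].
Result: [1, 60, 65]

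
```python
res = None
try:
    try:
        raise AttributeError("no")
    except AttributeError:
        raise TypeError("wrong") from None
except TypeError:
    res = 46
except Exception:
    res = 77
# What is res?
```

Step-by-step execution trace:
1. Inner try raises AttributeError; inner `except AttributeError` catches it.
2. `raise TypeError(...) from None` raises TypeError (from None suppresses __context__, but the active exception is still TypeError).
3. Outer `except TypeError` matches → res = 46.
4. `except Exception` is not reached.
Result: 46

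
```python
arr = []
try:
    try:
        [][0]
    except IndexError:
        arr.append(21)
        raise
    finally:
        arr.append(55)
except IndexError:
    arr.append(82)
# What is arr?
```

Step-by-step execution trace:
1. Inner try: `[][0]` raises IndexError.
2. Inner `except IndexError` matches → `arr.append(21)` → arr = [21].
3. bare `raise` re-raises IndexError.
4. Inner `finally` runs during unwinding: `arr.append(55)` → arr = [21, 55].
5. Outer `except IndexError` matches → `arr.append(82)` → arr = [21, 55, 82].
Result: [21, 55, 82]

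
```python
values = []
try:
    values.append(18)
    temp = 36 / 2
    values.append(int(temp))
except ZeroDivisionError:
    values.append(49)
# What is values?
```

Step-by-step execution trace:
1. try: `values.append(18)` → values = [18].
2. `temp = 36 / 2` → temp = 18.0. No exception raised.
3. `values.append(int(temp))` → values = [18, 18].
4. `except ZeroDivisionError` is skipped (no exception was raised).
Result: [18, 18]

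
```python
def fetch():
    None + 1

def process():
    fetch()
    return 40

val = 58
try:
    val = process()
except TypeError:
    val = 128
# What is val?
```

Step-by-step execution trace:
1. val starts at 58.
2. try: `process()` calls `fetch()`.
3. `fetch()` evaluates `None + 1`, which raises TypeError; it propagates through process (uncaught).
4. `return 40` in process is not reached; the assignment to val does not complete.
5. `except TypeError` matches → val = 128.
Result: 128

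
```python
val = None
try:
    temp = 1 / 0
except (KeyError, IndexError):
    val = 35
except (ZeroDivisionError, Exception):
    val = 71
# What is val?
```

Step-by-step execution trace:
1. `temp = 1 / 0` raises ZeroDivisionError.
2. `except (KeyError, IndexError)` does not match ZeroDivisionError; skipped.
3. `except (ZeroDivisionError, Exception)` matches (ZeroDivisionError is in the tuple) → val = 71.
Result: 71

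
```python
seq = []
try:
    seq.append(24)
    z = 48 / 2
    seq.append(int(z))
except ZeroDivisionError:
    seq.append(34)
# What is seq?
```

Step-by-step execution trace:
1. try: `seq.append(24)` → seq = [24].
2. `z = 48 / 2` → z = 24.0. No exception raised.
3. `seq.append(int(z))` → seq = [24, 24].
4. `except ZeroDivisionError` is skipped (no exception was raised).
Result: [24, 24]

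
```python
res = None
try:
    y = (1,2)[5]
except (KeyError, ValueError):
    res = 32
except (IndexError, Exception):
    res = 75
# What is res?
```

Step-by-step execution trace:
1. `y = (1,2)[5]` raises IndexError.
2. `except (KeyError, ValueError)` does not match IndexError; skipped.
3. `except (IndexError, Exception)` matches (IndexError is in the tuple) → res = 75.
Result: 75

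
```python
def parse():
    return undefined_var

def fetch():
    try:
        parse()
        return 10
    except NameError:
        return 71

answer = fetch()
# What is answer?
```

Step-by-step execution trace:
1. `fetch()` calls `parse()`.
2. `parse()` evaluates `undefined_var`, which raises NameError; it propagates to the caller.
3. `return 10` is not reached.
4. `except NameError` in fetch matches → returns 71.
5. answer = 71.
Result: 71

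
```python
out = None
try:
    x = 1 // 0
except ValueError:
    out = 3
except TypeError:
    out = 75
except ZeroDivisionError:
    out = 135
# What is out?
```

Step-by-step execution trace:
1. `x = 1 // 0` raises ZeroDivisionError.
2. `except ValueError` does not match ZeroDivisionError; skipped.
3. `except TypeError` does not match ZeroDivisionError; skipped.
4. `except ZeroDivisionError` matches → out = 135.
Result: 135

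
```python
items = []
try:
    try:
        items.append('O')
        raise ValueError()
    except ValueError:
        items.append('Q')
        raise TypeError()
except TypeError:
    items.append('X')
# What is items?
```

Step-by-step execution trace:
1. Inner try: `items.append('O')` → items = ['O'].
2. `raise ValueError()` raises ValueError.
3. Inner `except ValueError` matches → `items.append('Q')` → items = ['O', 'Q'].
4. `raise TypeError()` raises TypeError; propagates to outer try.
5. Outer `except TypeError` matches → `items.append('X')` → items = ['O', 'Q', 'X'].
Result: ['O', 'Q', 'X']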